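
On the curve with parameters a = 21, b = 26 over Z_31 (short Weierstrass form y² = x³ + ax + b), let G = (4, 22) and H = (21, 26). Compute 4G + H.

First 4G:
Double-and-add on 4 = (100)₂. Start with G = (4, 22) for the leading 1-bit.
double: tangent at (4, 22): λ = (3·4² + 21)/(2·22) ≡ 7/13. 13⁻¹ ≡ 12 (mod 31) since 13·12 = 156 ≡ 1, so λ ≡ 7·12 ≡ 22.
  x = λ² - 4 - 4 = 484 - 8 ≡ 11; y = λ·(4 - 11) - 22 ≡ 10. → (11, 10)
double: tangent at (11, 10): λ = (3·11² + 21)/(2·10) ≡ 12/20. 20⁻¹ ≡ 14 (mod 31), so λ ≡ 12·14 ≡ 13.
  x = λ² - 11 - 11 = 169 - 22 ≡ 23; y = λ·(11 - 23) - 10 ≡ 20. → (23, 20)
4G = (23, 20).
Finally 4G + H:
(23, 20) + (21, 26). λ = (26 - 20)/(21 - 23) ≡ 6/29 mod 31. 29⁻¹ ≡ 15 (mod 31), so λ ≡ 28.
  x = λ² - 23 - 21 = 784 - 44 ≡ 27; y = λ·(23 - 27) - 20 ≡ 23. → (27, 23)

(27, 23)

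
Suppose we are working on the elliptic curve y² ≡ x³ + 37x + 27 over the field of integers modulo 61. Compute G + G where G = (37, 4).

tangent at (37, 4): λ = (3·37² + 37)/(2·4) ≡ 57/8. 8⁻¹ ≡ 23 (mod 61), so λ ≡ 57·23 ≡ 30.
  x = λ² - 37 - 37 = 900 - 74 ≡ 33; y = λ·(37 - 33) - 4 ≡ 55. → (33, 55)

(33, 55)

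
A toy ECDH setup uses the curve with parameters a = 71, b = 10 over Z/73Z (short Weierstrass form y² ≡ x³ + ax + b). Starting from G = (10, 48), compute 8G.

Double-and-add on 8 = (1000)₂. Start with G = (10, 48) for the leading 1-bit.
double: tangent at (10, 48): λ = (3·10² + 71)/(2·48) ≡ 6/23. 23⁻¹ ≡ 54 (mod 73), so λ ≡ 6·54 ≡ 32.
  x = λ² - 10 - 10 = 1024 - 20 ≡ 55; y = λ·(10 - 55) - 48 ≡ 45. → (55, 45)
double: tangent at (55, 45): λ = (3·55² + 71)/(2·45) ≡ 21/17. 17⁻¹ ≡ 43 (mod 73) since 17·43 = 731 ≡ 1, so λ ≡ 21·43 ≡ 27.
  x = λ² - 55 - 55 = 729 - 110 ≡ 35; y = λ·(55 - 35) - 45 ≡ 57. → (35, 57)
double: tangent at (35, 57): λ = (3·35² + 71)/(2·57) ≡ 23/41. 41⁻¹ ≡ 57 (mod 73), so λ ≡ 23·57 ≡ 70.
  x = λ² - 35 - 35 = 4900 - 70 ≡ 12; y = λ·(35 - 12) - 57 ≡ 20. → (12, 20)

(12, 20)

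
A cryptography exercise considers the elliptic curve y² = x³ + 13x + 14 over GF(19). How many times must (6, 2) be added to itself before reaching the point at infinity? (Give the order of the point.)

2P: tangent at (6, 2): λ = (3·6² + 13)/(2·2) ≡ 7/4. 4⁻¹ ≡ 5 (mod 19), so λ ≡ 7·5 ≡ 16.
  x = λ² - 6 - 6 = 256 - 12 ≡ 16; y = λ·(6 - 16) - 2 ≡ 9. → (16, 9)
3P: (16, 9) + (6, 2). λ = (2 - 9)/(6 - 16) ≡ 12/9 mod 19. 9⁻¹ ≡ 17 (mod 19) since 9·17 = 153 ≡ 1, so λ ≡ 14.
  x = λ² - 16 - 6 = 196 - 22 ≡ 3; y = λ·(16 - 3) - 9 ≡ 2. → (3, 2)
4P: (3, 2) + (6, 2). λ = (2 - 2)/(6 - 3) ≡ 0/3 mod 19. 3⁻¹ ≡ 13 (mod 19), so λ ≡ 0.
  x = λ² - 3 - 6 = 0 - 9 ≡ 10; y = λ·(3 - 10) - 2 ≡ 17. → (10, 17)
5P: (10, 17) + (6, 2). λ = (2 - 17)/(6 - 10) ≡ 4/15 mod 19. 15⁻¹ ≡ 14 (mod 19), so λ ≡ 18.
  x = λ² - 10 - 6 = 324 - 16 ≡ 4; y = λ·(10 - 4) - 17 ≡ 15. → (4, 15)
6P: (4, 15) + (6, 2). λ = (2 - 15)/(6 - 4) ≡ 6/2 mod 19. 2⁻¹ ≡ 10 (mod 19), so λ ≡ 3.
  x = λ² - 4 - 6 = 9 - 10 ≡ 18; y = λ·(4 - 18) - 15 ≡ 0. → (18, 0)
7P: (18, 0) + (6, 2). λ = (2 - 0)/(6 - 18) ≡ 2/7 mod 19. 7⁻¹ ≡ 11 (mod 19) since 7·11 = 77 ≡ 1, so λ ≡ 3.
  x = λ² - 18 - 6 = 9 - 24 ≡ 4; y = λ·(18 - 4) - 0 ≡ 4. → (4, 4)
8P: (4, 4) + (6, 2). λ = (2 - 4)/(6 - 4) ≡ 17/2 mod 19. 2⁻¹ ≡ 10 (mod 19), so λ ≡ 18.
  x = λ² - 4 - 6 = 324 - 10 ≡ 10; y = λ·(4 - 10) - 4 ≡ 2. → (10, 2)
9P: (10, 2) + (6, 2). λ = (2 - 2)/(6 - 10) ≡ 0/15 mod 19. 15⁻¹ ≡ 14 (mod 19), so λ ≡ 0.
  x = λ² - 10 - 6 = 0 - 16 ≡ 3; y = λ·(10 - 3) - 2 ≡ 17. → (3, 17)
10P: (3, 17) + (6, 2). λ = (2 - 17)/(6 - 3) ≡ 4/3 mod 19. 3⁻¹ ≡ 13 (mod 19), so λ ≡ 14.
  x = λ² - 3 - 6 = 196 - 9 ≡ 16; y = λ·(3 - 16) - 17 ≡ 10. → (16, 10)
11P: (16, 10) + (6, 2). λ = (2 - 10)/(6 - 16) ≡ 11/9 mod 19. 9⁻¹ ≡ 17 (mod 19), so λ ≡ 16.
  x = λ² - 16 - 6 = 256 - 22 ≡ 6; y = λ·(16 - 6) - 10 ≡ 17. → (6, 17)
12P: (6, 17) + (6, 2): same x and y₁ ≡ -y₂, so the sum is the point at infinity.
12P = the point at infinity, so the order is 12.

12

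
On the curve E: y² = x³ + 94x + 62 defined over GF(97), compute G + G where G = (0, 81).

(81, 66)

tangent at (0, 81): λ = (3·0² + 94)/(2·81) ≡ 94/65. 65⁻¹ ≡ 3 (mod 97), so λ ≡ 94·3 ≡ 88.
  x = λ² - 0 - 0 = 7744 - 0 ≡ 81; y = λ·(0 - 81) - 81 ≡ 66. → (81, 66)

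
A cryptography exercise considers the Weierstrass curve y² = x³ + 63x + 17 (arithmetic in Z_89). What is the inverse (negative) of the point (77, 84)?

-(77, 84) = (77, -84 mod 89) = (77, 5).

(77, 5)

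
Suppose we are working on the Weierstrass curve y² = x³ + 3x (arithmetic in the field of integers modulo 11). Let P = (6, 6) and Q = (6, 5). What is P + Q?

O

The two points share x = 6 and their y-coordinates satisfy 6 + 5 ≡ 0 (mod 11), so they are inverses. Their sum is the point at infinity.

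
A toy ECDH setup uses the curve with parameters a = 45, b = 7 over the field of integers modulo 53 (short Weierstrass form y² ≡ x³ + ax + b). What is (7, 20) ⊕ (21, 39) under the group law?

(7, 20) + (21, 39). λ = (39 - 20)/(21 - 7) ≡ 19/14 mod 53. 14⁻¹ ≡ 19 (mod 53) since 14·19 = 266 ≡ 1, so λ ≡ 43.
  x = λ² - 7 - 21 = 1849 - 28 ≡ 19; y = λ·(7 - 19) - 20 ≡ 47. → (19, 47)

(19, 47)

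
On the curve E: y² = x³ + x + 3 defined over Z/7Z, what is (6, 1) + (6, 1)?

(6, 6)

tangent at (6, 1): λ = (3·6² + 1)/(2·1) ≡ 4/2. 2⁻¹ ≡ 4 (mod 7), so λ ≡ 4·4 ≡ 2.
  x = λ² - 6 - 6 = 4 - 12 ≡ 6; y = λ·(6 - 6) - 1 ≡ 6. → (6, 6)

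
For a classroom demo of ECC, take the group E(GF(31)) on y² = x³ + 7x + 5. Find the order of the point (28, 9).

7

2P: tangent at (28, 9): λ = (3·28² + 7)/(2·9) ≡ 3/18. 18⁻¹ ≡ 19 (mod 31) since 18·19 = 342 ≡ 1, so λ ≡ 3·19 ≡ 26.
  x = λ² - 28 - 28 = 676 - 56 ≡ 0; y = λ·(28 - 0) - 9 ≡ 6. → (0, 6)
3P: (0, 6) + (28, 9). λ = (9 - 6)/(28 - 0) ≡ 3/28 mod 31. 28⁻¹ ≡ 10 (mod 31), so λ ≡ 30.
  x = λ² - 0 - 28 = 900 - 28 ≡ 4; y = λ·(0 - 4) - 6 ≡ 29. → (4, 29)
4P: (4, 29) + (28, 9). λ = (9 - 29)/(28 - 4) ≡ 11/24 mod 31. 24⁻¹ ≡ 22 (mod 31), so λ ≡ 25.
  x = λ² - 4 - 28 = 625 - 32 ≡ 4; y = λ·(4 - 4) - 29 ≡ 2. → (4, 2)
5P: (4, 2) + (28, 9). λ = (9 - 2)/(28 - 4) ≡ 7/24 mod 31. 24⁻¹ ≡ 22 (mod 31), so λ ≡ 30.
  x = λ² - 4 - 28 = 900 - 32 ≡ 0; y = λ·(4 - 0) - 2 ≡ 25. → (0, 25)
6P: (0, 25) + (28, 9). λ = (9 - 25)/(28 - 0) ≡ 15/28 mod 31. 28⁻¹ ≡ 10 (mod 31), so λ ≡ 26.
  x = λ² - 0 - 28 = 676 - 28 ≡ 28; y = λ·(0 - 28) - 25 ≡ 22. → (28, 22)
7P: (28, 22) + (28, 9): same x and y₁ ≡ -y₂, so the sum is the point at infinity.
7P = the point at infinity, so the order is 7.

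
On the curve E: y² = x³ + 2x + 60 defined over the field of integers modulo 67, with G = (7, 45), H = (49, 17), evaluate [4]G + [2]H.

First 4G:
Double-and-add on 4 = (100)₂. Start with G = (7, 45) for the leading 1-bit.
double: tangent at (7, 45): λ = (3·7² + 2)/(2·45) ≡ 15/23. 23⁻¹ ≡ 35 (mod 67), so λ ≡ 15·35 ≡ 56.
  x = λ² - 7 - 7 = 3136 - 14 ≡ 40; y = λ·(7 - 40) - 45 ≡ 50. → (40, 50)
double: tangent at (40, 50): λ = (3·40² + 2)/(2·50) ≡ 45/33. 33⁻¹ ≡ 65 (mod 67) since 33·65 = 2145 ≡ 1, so λ ≡ 45·65 ≡ 44.
  x = λ² - 40 - 40 = 1936 - 80 ≡ 47; y = λ·(40 - 47) - 50 ≡ 44. → (47, 44)
4G = (47, 44).
Next 2H:
Repeated addition: build up to 2H.
2H: tangent at (49, 17): λ = (3·49² + 2)/(2·17) ≡ 36/34. 34⁻¹ ≡ 2 (mod 67) since 34·2 = 68 ≡ 1, so λ ≡ 36·2 ≡ 5.
  x = λ² - 49 - 49 = 25 - 98 ≡ 61; y = λ·(49 - 61) - 17 ≡ 57. → (61, 57)
2H = (61, 57).
Finally 4G + 2H:
(47, 44) + (61, 57). λ = (57 - 44)/(61 - 47) ≡ 13/14 mod 67. 14⁻¹ ≡ 24 (mod 67) since 14·24 = 336 ≡ 1, so λ ≡ 44.
  x = λ² - 47 - 61 = 1936 - 108 ≡ 19; y = λ·(47 - 19) - 44 ≡ 49. → (19, 49)

(19, 49)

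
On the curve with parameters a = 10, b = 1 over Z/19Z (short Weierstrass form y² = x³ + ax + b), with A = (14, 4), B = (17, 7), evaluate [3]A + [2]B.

(17, 7)

First 3A:
Repeated addition: build up to 3A.
2A: tangent at (14, 4): λ = (3·14² + 10)/(2·4) ≡ 9/8. 8⁻¹ ≡ 12 (mod 19) since 8·12 = 96 ≡ 1, so λ ≡ 9·12 ≡ 13.
  x = λ² - 14 - 14 = 169 - 28 ≡ 8; y = λ·(14 - 8) - 4 ≡ 17. → (8, 17)
3A: (8, 17) + (14, 4). λ = (4 - 17)/(14 - 8) ≡ 6/6 mod 19. 6⁻¹ ≡ 16 (mod 19), so λ ≡ 1.
  x = λ² - 8 - 14 = 1 - 22 ≡ 17; y = λ·(8 - 17) - 17 ≡ 12. → (17, 12)
3A = (17, 12).
Next 2B:
Repeated addition: build up to 2B.
2B: tangent at (17, 7): λ = (3·17² + 10)/(2·7) ≡ 3/14. 14⁻¹ ≡ 15 (mod 19), so λ ≡ 3·15 ≡ 7.
  x = λ² - 17 - 17 = 49 - 34 ≡ 15; y = λ·(17 - 15) - 7 ≡ 7. → (15, 7)
2B = (15, 7).
Finally 3A + 2B:
(17, 12) + (15, 7). λ = (7 - 12)/(15 - 17) ≡ 14/17 mod 19. 17⁻¹ ≡ 9 (mod 19) since 17·9 = 153 ≡ 1, so λ ≡ 12.
  x = λ² - 17 - 15 = 144 - 32 ≡ 17; y = λ·(17 - 17) - 12 ≡ 7. → (17, 7)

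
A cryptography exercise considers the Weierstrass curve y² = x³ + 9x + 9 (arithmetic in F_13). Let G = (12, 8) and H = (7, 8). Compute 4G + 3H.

(2, 3)

First 4G:
Double-and-add on 4 = (100)₂. Start with G = (12, 8) for the leading 1-bit.
double: tangent at (12, 8): λ = (3·12² + 9)/(2·8) ≡ 12/3. 3⁻¹ ≡ 9 (mod 13) since 3·9 = 27 ≡ 1, so λ ≡ 12·9 ≡ 4.
  x = λ² - 12 - 12 = 16 - 24 ≡ 5; y = λ·(12 - 5) - 8 ≡ 7. → (5, 7)
double: tangent at (5, 7): λ = (3·5² + 9)/(2·7) ≡ 6/1. 1⁻¹ ≡ 1 (mod 13), so λ ≡ 6·1 ≡ 6.
  x = λ² - 5 - 5 = 36 - 10 ≡ 0; y = λ·(5 - 0) - 7 ≡ 10. → (0, 10)
4G = (0, 10).
Next 3H:
Repeated addition: build up to 3H.
2H: tangent at (7, 8): λ = (3·7² + 9)/(2·8) ≡ 0/3. 3⁻¹ ≡ 9 (mod 13), so λ ≡ 0·9 ≡ 0.
  x = λ² - 7 - 7 = 0 - 14 ≡ 12; y = λ·(7 - 12) - 8 ≡ 5. → (12, 5)
3H: (12, 5) + (7, 8). λ = (8 - 5)/(7 - 12) ≡ 3/8 mod 13. 8⁻¹ ≡ 5 (mod 13), so λ ≡ 2.
  x = λ² - 12 - 7 = 4 - 19 ≡ 11; y = λ·(12 - 11) - 5 ≡ 10. → (11, 10)
3H = (11, 10).
Finally 4G + 3H:
(0, 10) + (11, 10). λ = (10 - 10)/(11 - 0) ≡ 0/11 mod 13. 11⁻¹ ≡ 6 (mod 13) since 11·6 = 66 ≡ 1, so λ ≡ 0.
  x = λ² - 0 - 11 = 0 - 11 ≡ 2; y = λ·(0 - 2) - 10 ≡ 3. → (2, 3)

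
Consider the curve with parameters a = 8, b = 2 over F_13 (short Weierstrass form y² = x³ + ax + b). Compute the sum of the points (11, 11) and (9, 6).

(11, 11) + (9, 6). λ = (6 - 11)/(9 - 11) ≡ 8/11 mod 13. 11⁻¹ ≡ 6 (mod 13), so λ ≡ 9.
  x = λ² - 11 - 9 = 81 - 20 ≡ 9; y = λ·(11 - 9) - 11 ≡ 7. → (9, 7)

(9, 7)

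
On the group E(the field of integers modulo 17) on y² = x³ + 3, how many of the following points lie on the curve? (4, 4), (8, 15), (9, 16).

(4, 4): 4² ≡ 16, rhs ≡ 16 → on.
(8, 15): 15² ≡ 4, rhs ≡ 5 → off.
(9, 16): 16² ≡ 1, rhs ≡ 1 → on.

2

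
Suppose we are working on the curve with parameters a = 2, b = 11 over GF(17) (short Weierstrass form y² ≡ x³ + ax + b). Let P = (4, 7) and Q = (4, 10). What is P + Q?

O

The two points share x = 4 and their y-coordinates satisfy 7 + 10 ≡ 0 (mod 17), so they are inverses. Their sum is O.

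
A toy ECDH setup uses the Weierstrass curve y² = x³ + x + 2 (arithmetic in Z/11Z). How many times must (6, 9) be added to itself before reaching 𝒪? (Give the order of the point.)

2P: tangent at (6, 9): λ = (3·6² + 1)/(2·9) ≡ 10/7. 7⁻¹ ≡ 8 (mod 11) since 7·8 = 56 ≡ 1, so λ ≡ 10·8 ≡ 3.
  x = λ² - 6 - 6 = 9 - 12 ≡ 8; y = λ·(6 - 8) - 9 ≡ 7. → (8, 7)
3P: (8, 7) + (6, 9). λ = (9 - 7)/(6 - 8) ≡ 2/9 mod 11. 9⁻¹ ≡ 5 (mod 11), so λ ≡ 10.
  x = λ² - 8 - 6 = 100 - 14 ≡ 9; y = λ·(8 - 9) - 7 ≡ 5. → (9, 5)
4P: (9, 5) + (6, 9). λ = (9 - 5)/(6 - 9) ≡ 4/8 mod 11. 8⁻¹ ≡ 7 (mod 11), so λ ≡ 6.
  x = λ² - 9 - 6 = 36 - 15 ≡ 10; y = λ·(9 - 10) - 5 ≡ 0. → (10, 0)
5P: (10, 0) + (6, 9). λ = (9 - 0)/(6 - 10) ≡ 9/7 mod 11. 7⁻¹ ≡ 8 (mod 11) since 7·8 = 56 ≡ 1, so λ ≡ 6.
  x = λ² - 10 - 6 = 36 - 16 ≡ 9; y = λ·(10 - 9) - 0 ≡ 6. → (9, 6)
6P: (9, 6) + (6, 9). λ = (9 - 6)/(6 - 9) ≡ 3/8 mod 11. 8⁻¹ ≡ 7 (mod 11) since 8·7 = 56 ≡ 1, so λ ≡ 10.
  x = λ² - 9 - 6 = 100 - 15 ≡ 8; y = λ·(9 - 8) - 6 ≡ 4. → (8, 4)
7P: (8, 4) + (6, 9). λ = (9 - 4)/(6 - 8) ≡ 5/9 mod 11. 9⁻¹ ≡ 5 (mod 11), so λ ≡ 3.
  x = λ² - 8 - 6 = 9 - 14 ≡ 6; y = λ·(8 - 6) - 4 ≡ 2. → (6, 2)
8P: (6, 2) + (6, 9): same x and y₁ ≡ -y₂, so the sum is 𝒪.
8P = 𝒪, so the order is 8.

8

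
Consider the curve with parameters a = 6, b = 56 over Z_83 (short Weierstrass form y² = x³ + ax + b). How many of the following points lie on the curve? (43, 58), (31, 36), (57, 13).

(43, 58): 58² ≡ 44, rhs ≡ 58 → off.
(31, 36): 36² ≡ 51, rhs ≡ 70 → off.
(57, 13): 13² ≡ 3, rhs ≡ 3 → on.

1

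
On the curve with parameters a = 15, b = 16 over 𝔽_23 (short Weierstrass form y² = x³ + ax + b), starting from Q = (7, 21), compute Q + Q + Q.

(7, 2)

Repeated addition: build up to 3Q.
2Q: tangent at (7, 21): λ = (3·7² + 15)/(2·21) ≡ 1/19. 19⁻¹ ≡ 17 (mod 23), so λ ≡ 1·17 ≡ 17.
  x = λ² - 7 - 7 = 289 - 14 ≡ 22; y = λ·(7 - 22) - 21 ≡ 0. → (22, 0)
3Q: (22, 0) + (7, 21). λ = (21 - 0)/(7 - 22) ≡ 21/8 mod 23. 8⁻¹ ≡ 3 (mod 23) since 8·3 = 24 ≡ 1, so λ ≡ 17.
  x = λ² - 22 - 7 = 289 - 29 ≡ 7; y = λ·(22 - 7) - 0 ≡ 2. → (7, 2)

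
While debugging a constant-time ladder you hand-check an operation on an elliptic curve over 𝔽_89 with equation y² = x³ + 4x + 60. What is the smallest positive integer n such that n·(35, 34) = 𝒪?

5

2P: tangent at (35, 34): λ = (3·35² + 4)/(2·34) ≡ 30/68. 68⁻¹ ≡ 72 (mod 89) since 68·72 = 4896 ≡ 1, so λ ≡ 30·72 ≡ 24.
  x = λ² - 35 - 35 = 576 - 70 ≡ 61; y = λ·(35 - 61) - 34 ≡ 54. → (61, 54)
3P: (61, 54) + (35, 34). λ = (34 - 54)/(35 - 61) ≡ 69/63 mod 89. 63⁻¹ ≡ 65 (mod 89) since 63·65 = 4095 ≡ 1, so λ ≡ 35.
  x = λ² - 61 - 35 = 1225 - 96 ≡ 61; y = λ·(61 - 61) - 54 ≡ 35. → (61, 35)
4P: (61, 35) + (35, 34). λ = (34 - 35)/(35 - 61) ≡ 88/63 mod 89. 63⁻¹ ≡ 65 (mod 89) since 63·65 = 4095 ≡ 1, so λ ≡ 24.
  x = λ² - 61 - 35 = 576 - 96 ≡ 35; y = λ·(61 - 35) - 35 ≡ 55. → (35, 55)
5P: (35, 55) + (35, 34): same x and y₁ ≡ -y₂, so the sum is 𝒪.
5P = 𝒪, so the order is 5.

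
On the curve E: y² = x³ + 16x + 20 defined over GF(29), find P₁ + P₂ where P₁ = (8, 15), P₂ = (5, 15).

(16, 14)

(8, 15) + (5, 15). λ = (15 - 15)/(5 - 8) ≡ 0/26 mod 29. 26⁻¹ ≡ 19 (mod 29), so λ ≡ 0.
  x = λ² - 8 - 5 = 0 - 13 ≡ 16; y = λ·(8 - 16) - 15 ≡ 14. → (16, 14)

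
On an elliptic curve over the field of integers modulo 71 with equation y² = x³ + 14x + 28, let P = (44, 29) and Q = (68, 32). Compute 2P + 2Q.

(63, 16)

First 2P:
Repeated addition: build up to 2P.
2P: tangent at (44, 29): λ = (3·44² + 14)/(2·29) ≡ 0/58. 58⁻¹ ≡ 60 (mod 71) since 58·60 = 3480 ≡ 1, so λ ≡ 0·60 ≡ 0.
  x = λ² - 44 - 44 = 0 - 88 ≡ 54; y = λ·(44 - 54) - 29 ≡ 42. → (54, 42)
2P = (54, 42).
Next 2Q:
Repeated addition: build up to 2Q.
2Q: tangent at (68, 32): λ = (3·68² + 14)/(2·32) ≡ 41/64. 64⁻¹ ≡ 10 (mod 71), so λ ≡ 41·10 ≡ 55.
  x = λ² - 68 - 68 = 3025 - 136 ≡ 49; y = λ·(68 - 49) - 32 ≡ 19. → (49, 19)
2Q = (49, 19).
Finally 2P + 2Q:
(54, 42) + (49, 19). λ = (19 - 42)/(49 - 54) ≡ 48/66 mod 71. 66⁻¹ ≡ 14 (mod 71) since 66·14 = 924 ≡ 1, so λ ≡ 33.
  x = λ² - 54 - 49 = 1089 - 103 ≡ 63; y = λ·(54 - 63) - 42 ≡ 16. → (63, 16)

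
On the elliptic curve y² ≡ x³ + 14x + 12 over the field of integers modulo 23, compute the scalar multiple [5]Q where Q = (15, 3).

Repeated addition: build up to 5Q.
2Q: tangent at (15, 3): λ = (3·15² + 14)/(2·3) ≡ 22/6. 6⁻¹ ≡ 4 (mod 23), so λ ≡ 22·4 ≡ 19.
  x = λ² - 15 - 15 = 361 - 30 ≡ 9; y = λ·(15 - 9) - 3 ≡ 19. → (9, 19)
3Q: (9, 19) + (15, 3). λ = (3 - 19)/(15 - 9) ≡ 7/6 mod 23. 6⁻¹ ≡ 4 (mod 23), so λ ≡ 5.
  x = λ² - 9 - 15 = 25 - 24 ≡ 1; y = λ·(9 - 1) - 19 ≡ 21. → (1, 21)
4Q: (1, 21) + (15, 3). λ = (3 - 21)/(15 - 1) ≡ 5/14 mod 23. 14⁻¹ ≡ 5 (mod 23) since 14·5 = 70 ≡ 1, so λ ≡ 2.
  x = λ² - 1 - 15 = 4 - 16 ≡ 11; y = λ·(1 - 11) - 21 ≡ 5. → (11, 5)
5Q: (11, 5) + (15, 3). λ = (3 - 5)/(15 - 11) ≡ 21/4 mod 23. 4⁻¹ ≡ 6 (mod 23) since 4·6 = 24 ≡ 1, so λ ≡ 11.
  x = λ² - 11 - 15 = 121 - 26 ≡ 3; y = λ·(11 - 3) - 5 ≡ 14. → (3, 14)

(3, 14)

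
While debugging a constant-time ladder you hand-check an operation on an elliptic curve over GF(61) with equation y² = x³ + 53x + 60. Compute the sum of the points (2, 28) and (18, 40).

(2, 28) + (18, 40). λ = (40 - 28)/(18 - 2) ≡ 12/16 mod 61. 16⁻¹ ≡ 42 (mod 61), so λ ≡ 16.
  x = λ² - 2 - 18 = 256 - 20 ≡ 53; y = λ·(2 - 53) - 28 ≡ 10. → (53, 10)

(53, 10)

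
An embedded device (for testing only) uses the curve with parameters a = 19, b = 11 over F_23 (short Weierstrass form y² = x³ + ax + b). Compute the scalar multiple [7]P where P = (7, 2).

(4, 17)

Double-and-add on 7 = (111)₂. Start with P = (7, 2) for the leading 1-bit.
double: tangent at (7, 2): λ = (3·7² + 19)/(2·2) ≡ 5/4. 4⁻¹ ≡ 6 (mod 23) since 4·6 = 24 ≡ 1, so λ ≡ 5·6 ≡ 7.
  x = λ² - 7 - 7 = 49 - 14 ≡ 12; y = λ·(7 - 12) - 2 ≡ 9. → (12, 9)
add P: (12, 9) + (7, 2). λ = (2 - 9)/(7 - 12) ≡ 16/18 mod 23. 18⁻¹ ≡ 9 (mod 23), so λ ≡ 6.
  x = λ² - 12 - 7 = 36 - 19 ≡ 17; y = λ·(12 - 17) - 9 ≡ 7. → (17, 7)
double: tangent at (17, 7): λ = (3·17² + 19)/(2·7) ≡ 12/14. 14⁻¹ ≡ 5 (mod 23), so λ ≡ 12·5 ≡ 14.
  x = λ² - 17 - 17 = 196 - 34 ≡ 1; y = λ·(17 - 1) - 7 ≡ 10. → (1, 10)
add P: (1, 10) + (7, 2). λ = (2 - 10)/(7 - 1) ≡ 15/6 mod 23. 6⁻¹ ≡ 4 (mod 23), so λ ≡ 14.
  x = λ² - 1 - 7 = 196 - 8 ≡ 4; y = λ·(1 - 4) - 10 ≡ 17. → (4, 17)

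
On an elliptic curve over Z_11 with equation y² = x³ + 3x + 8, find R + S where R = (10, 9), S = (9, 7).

(7, 8)

(10, 9) + (9, 7). λ = (7 - 9)/(9 - 10) ≡ 9/10 mod 11. 10⁻¹ ≡ 10 (mod 11), so λ ≡ 2.
  x = λ² - 10 - 9 = 4 - 19 ≡ 7; y = λ·(10 - 7) - 9 ≡ 8. → (7, 8)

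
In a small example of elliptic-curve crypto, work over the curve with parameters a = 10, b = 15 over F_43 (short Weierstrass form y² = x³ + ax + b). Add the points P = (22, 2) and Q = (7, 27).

(22, 2) + (7, 27). λ = (27 - 2)/(7 - 22) ≡ 25/28 mod 43. 28⁻¹ ≡ 20 (mod 43) since 28·20 = 560 ≡ 1, so λ ≡ 27.
  x = λ² - 22 - 7 = 729 - 29 ≡ 12; y = λ·(22 - 12) - 2 ≡ 10. → (12, 10)

(12, 10)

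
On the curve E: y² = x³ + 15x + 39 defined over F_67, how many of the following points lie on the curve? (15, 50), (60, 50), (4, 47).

(15, 50): 50² ≡ 21, rhs ≡ 21 → on.
(60, 50): 50² ≡ 21, rhs ≡ 60 → off.
(4, 47): 47² ≡ 65, rhs ≡ 29 → off.

1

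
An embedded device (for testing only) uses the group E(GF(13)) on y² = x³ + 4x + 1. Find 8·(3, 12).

(8, 8)

Write Q = (3, 12).
Double-and-add on 8 = (1000)₂. Start with Q = (3, 12) for the leading 1-bit.
double: tangent at (3, 12): λ = (3·3² + 4)/(2·12) ≡ 5/11. 11⁻¹ ≡ 6 (mod 13), so λ ≡ 5·6 ≡ 4.
  x = λ² - 3 - 3 = 16 - 6 ≡ 10; y = λ·(3 - 10) - 12 ≡ 12. → (10, 12)
double: tangent at (10, 12): λ = (3·10² + 4)/(2·12) ≡ 5/11. 11⁻¹ ≡ 6 (mod 13), so λ ≡ 5·6 ≡ 4.
  x = λ² - 10 - 10 = 16 - 20 ≡ 9; y = λ·(10 - 9) - 12 ≡ 5. → (9, 5)
double: tangent at (9, 5): λ = (3·9² + 4)/(2·5) ≡ 0/10. 10⁻¹ ≡ 4 (mod 13), so λ ≡ 0·4 ≡ 0.
  x = λ² - 9 - 9 = 0 - 18 ≡ 8; y = λ·(9 - 8) - 5 ≡ 8. → (8, 8)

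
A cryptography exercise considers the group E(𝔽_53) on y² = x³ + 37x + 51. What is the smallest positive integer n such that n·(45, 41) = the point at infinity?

6

2P: tangent at (45, 41): λ = (3·45² + 37)/(2·41) ≡ 17/29. 29⁻¹ ≡ 11 (mod 53), so λ ≡ 17·11 ≡ 28.
  x = λ² - 45 - 45 = 784 - 90 ≡ 5; y = λ·(45 - 5) - 41 ≡ 19. → (5, 19)
3P: (5, 19) + (45, 41). λ = (41 - 19)/(45 - 5) ≡ 22/40 mod 53. 40⁻¹ ≡ 4 (mod 53), so λ ≡ 35.
  x = λ² - 5 - 45 = 1225 - 50 ≡ 9; y = λ·(5 - 9) - 19 ≡ 0. → (9, 0)
4P: (9, 0) + (45, 41). λ = (41 - 0)/(45 - 9) ≡ 41/36 mod 53. 36⁻¹ ≡ 28 (mod 53), so λ ≡ 35.
  x = λ² - 9 - 45 = 1225 - 54 ≡ 5; y = λ·(9 - 5) - 0 ≡ 34. → (5, 34)
5P: (5, 34) + (45, 41). λ = (41 - 34)/(45 - 5) ≡ 7/40 mod 53. 40⁻¹ ≡ 4 (mod 53) since 40·4 = 160 ≡ 1, so λ ≡ 28.
  x = λ² - 5 - 45 = 784 - 50 ≡ 45; y = λ·(5 - 45) - 34 ≡ 12. → (45, 12)
6P: (45, 12) + (45, 41): same x and y₁ ≡ -y₂, so the sum is the point at infinity.
6P = the point at infinity, so the order is 6.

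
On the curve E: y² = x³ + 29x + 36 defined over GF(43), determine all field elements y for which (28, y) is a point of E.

x³ + 29x + 36 = 22800 ≡ 10 (mod 43).
Square roots of 10 mod 43: 15 and 28 (since 15² = 225 ≡ 10).

15, 28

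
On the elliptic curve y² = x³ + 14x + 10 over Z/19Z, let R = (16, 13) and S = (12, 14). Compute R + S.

(16, 6)

(16, 13) + (12, 14). λ = (14 - 13)/(12 - 16) ≡ 1/15 mod 19. 15⁻¹ ≡ 14 (mod 19) since 15·14 = 210 ≡ 1, so λ ≡ 14.
  x = λ² - 16 - 12 = 196 - 28 ≡ 16; y = λ·(16 - 16) - 13 ≡ 6. → (16, 6)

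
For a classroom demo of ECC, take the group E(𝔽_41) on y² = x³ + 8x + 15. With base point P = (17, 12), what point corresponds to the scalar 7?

Repeated addition: build up to 7P.
2P: tangent at (17, 12): λ = (3·17² + 8)/(2·12) ≡ 14/24. 24⁻¹ ≡ 12 (mod 41), so λ ≡ 14·12 ≡ 4.
  x = λ² - 17 - 17 = 16 - 34 ≡ 23; y = λ·(17 - 23) - 12 ≡ 5. → (23, 5)
3P: (23, 5) + (17, 12). λ = (12 - 5)/(17 - 23) ≡ 7/35 mod 41. 35⁻¹ ≡ 34 (mod 41), so λ ≡ 33.
  x = λ² - 23 - 17 = 1089 - 40 ≡ 24; y = λ·(23 - 24) - 5 ≡ 3. → (24, 3)
4P: (24, 3) + (17, 12). λ = (12 - 3)/(17 - 24) ≡ 9/34 mod 41. 34⁻¹ ≡ 35 (mod 41) since 34·35 = 1190 ≡ 1, so λ ≡ 28.
  x = λ² - 24 - 17 = 784 - 41 ≡ 5; y = λ·(24 - 5) - 3 ≡ 37. → (5, 37)
5P: (5, 37) + (17, 12). λ = (12 - 37)/(17 - 5) ≡ 16/12 mod 41. 12⁻¹ ≡ 24 (mod 41), so λ ≡ 15.
  x = λ² - 5 - 17 = 225 - 22 ≡ 39; y = λ·(5 - 39) - 37 ≡ 27. → (39, 27)
6P: (39, 27) + (17, 12). λ = (12 - 27)/(17 - 39) ≡ 26/19 mod 41. 19⁻¹ ≡ 13 (mod 41) since 19·13 = 247 ≡ 1, so λ ≡ 10.
  x = λ² - 39 - 17 = 100 - 56 ≡ 3; y = λ·(39 - 3) - 27 ≡ 5. → (3, 5)
7P: (3, 5) + (17, 12). λ = (12 - 5)/(17 - 3) ≡ 7/14 mod 41. 14⁻¹ ≡ 3 (mod 41), so λ ≡ 21.
  x = λ² - 3 - 17 = 441 - 20 ≡ 11; y = λ·(3 - 11) - 5 ≡ 32. → (11, 32)

(11, 32)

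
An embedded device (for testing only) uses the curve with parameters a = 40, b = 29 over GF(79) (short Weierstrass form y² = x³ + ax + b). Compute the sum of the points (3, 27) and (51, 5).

(44, 28)

(3, 27) + (51, 5). λ = (5 - 27)/(51 - 3) ≡ 57/48 mod 79. 48⁻¹ ≡ 28 (mod 79) since 48·28 = 1344 ≡ 1, so λ ≡ 16.
  x = λ² - 3 - 51 = 256 - 54 ≡ 44; y = λ·(3 - 44) - 27 ≡ 28. → (44, 28)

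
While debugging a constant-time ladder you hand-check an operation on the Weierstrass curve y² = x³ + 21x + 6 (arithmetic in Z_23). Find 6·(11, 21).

(15, 19)

Write Q = (11, 21).
Double-and-add on 6 = (110)₂. Start with Q = (11, 21) for the leading 1-bit.
double: tangent at (11, 21): λ = (3·11² + 21)/(2·21) ≡ 16/19. 19⁻¹ ≡ 17 (mod 23), so λ ≡ 16·17 ≡ 19.
  x = λ² - 11 - 11 = 361 - 22 ≡ 17; y = λ·(11 - 17) - 21 ≡ 3. → (17, 3)
add Q: (17, 3) + (11, 21). λ = (21 - 3)/(11 - 17) ≡ 18/17 mod 23. 17⁻¹ ≡ 19 (mod 23), so λ ≡ 20.
  x = λ² - 17 - 11 = 400 - 28 ≡ 4; y = λ·(17 - 4) - 3 ≡ 4. → (4, 4)
double: tangent at (4, 4): λ = (3·4² + 21)/(2·4) ≡ 0/8. 8⁻¹ ≡ 3 (mod 23), so λ ≡ 0·3 ≡ 0.
  x = λ² - 4 - 4 = 0 - 8 ≡ 15; y = λ·(4 - 15) - 4 ≡ 19. → (15, 19)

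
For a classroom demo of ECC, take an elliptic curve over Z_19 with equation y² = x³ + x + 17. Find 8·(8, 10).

(8, 10)

Write G = (8, 10).
Repeated addition: build up to 8G.
2G: tangent at (8, 10): λ = (3·8² + 1)/(2·10) ≡ 3/1. 1⁻¹ ≡ 1 (mod 19), so λ ≡ 3·1 ≡ 3.
  x = λ² - 8 - 8 = 9 - 16 ≡ 12; y = λ·(8 - 12) - 10 ≡ 16. → (12, 16)
3G: (12, 16) + (8, 10). λ = (10 - 16)/(8 - 12) ≡ 13/15 mod 19. 15⁻¹ ≡ 14 (mod 19) since 15·14 = 210 ≡ 1, so λ ≡ 11.
  x = λ² - 12 - 8 = 121 - 20 ≡ 6; y = λ·(12 - 6) - 16 ≡ 12. → (6, 12)
4G: (6, 12) + (8, 10). λ = (10 - 12)/(8 - 6) ≡ 17/2 mod 19. 2⁻¹ ≡ 10 (mod 19), so λ ≡ 18.
  x = λ² - 6 - 8 = 324 - 14 ≡ 6; y = λ·(6 - 6) - 12 ≡ 7. → (6, 7)
5G: (6, 7) + (8, 10). λ = (10 - 7)/(8 - 6) ≡ 3/2 mod 19. 2⁻¹ ≡ 10 (mod 19), so λ ≡ 11.
  x = λ² - 6 - 8 = 121 - 14 ≡ 12; y = λ·(6 - 12) - 7 ≡ 3. → (12, 3)
6G: (12, 3) + (8, 10). λ = (10 - 3)/(8 - 12) ≡ 7/15 mod 19. 15⁻¹ ≡ 14 (mod 19) since 15·14 = 210 ≡ 1, so λ ≡ 3.
  x = λ² - 12 - 8 = 9 - 20 ≡ 8; y = λ·(12 - 8) - 3 ≡ 9. → (8, 9)
7G: (8, 9) + (8, 10): same x and y₁ ≡ -y₂, so the sum is 𝒪.
8G: 𝒪 + (8, 10) = (8, 10) (identity).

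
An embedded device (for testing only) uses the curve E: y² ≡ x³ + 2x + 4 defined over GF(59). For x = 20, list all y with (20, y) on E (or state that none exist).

16, 43

x³ + 2x + 4 = 8044 ≡ 20 (mod 59).
Square roots of 20 mod 59: 16 and 43 (since 16² = 256 ≡ 20).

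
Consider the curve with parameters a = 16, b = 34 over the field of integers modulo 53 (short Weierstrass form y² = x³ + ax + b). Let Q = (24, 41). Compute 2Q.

(9, 35)

tangent at (24, 41): λ = (3·24² + 16)/(2·41) ≡ 48/29. 29⁻¹ ≡ 11 (mod 53), so λ ≡ 48·11 ≡ 51.
  x = λ² - 24 - 24 = 2601 - 48 ≡ 9; y = λ·(24 - 9) - 41 ≡ 35. → (9, 35)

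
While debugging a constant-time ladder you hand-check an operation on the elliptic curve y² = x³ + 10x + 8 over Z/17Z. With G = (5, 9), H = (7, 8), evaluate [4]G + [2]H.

(14, 6)

First 4G:
Double-and-add on 4 = (100)₂. Start with G = (5, 9) for the leading 1-bit.
double: tangent at (5, 9): λ = (3·5² + 10)/(2·9) ≡ 0/1. 1⁻¹ ≡ 1 (mod 17), so λ ≡ 0·1 ≡ 0.
  x = λ² - 5 - 5 = 0 - 10 ≡ 7; y = λ·(5 - 7) - 9 ≡ 8. → (7, 8)
double: tangent at (7, 8): λ = (3·7² + 10)/(2·8) ≡ 4/16. 16⁻¹ ≡ 16 (mod 17) since 16·16 = 256 ≡ 1, so λ ≡ 4·16 ≡ 13.
  x = λ² - 7 - 7 = 169 - 14 ≡ 2; y = λ·(7 - 2) - 8 ≡ 6. → (2, 6)
4G = (2, 6).
Next 2H:
Repeated addition: build up to 2H.
2H: tangent at (7, 8): λ = (3·7² + 10)/(2·8) ≡ 4/16. 16⁻¹ ≡ 16 (mod 17) since 16·16 = 256 ≡ 1, so λ ≡ 4·16 ≡ 13.
  x = λ² - 7 - 7 = 169 - 14 ≡ 2; y = λ·(7 - 2) - 8 ≡ 6. → (2, 6)
2H = (2, 6).
Finally 4G + 2H:
tangent at (2, 6): λ = (3·2² + 10)/(2·6) ≡ 5/12. 12⁻¹ ≡ 10 (mod 17), so λ ≡ 5·10 ≡ 16.
  x = λ² - 2 - 2 = 256 - 4 ≡ 14; y = λ·(2 - 14) - 6 ≡ 6. → (14, 6)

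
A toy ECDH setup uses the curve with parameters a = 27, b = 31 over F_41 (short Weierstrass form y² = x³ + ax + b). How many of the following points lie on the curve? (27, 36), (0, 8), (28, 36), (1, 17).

(27, 36): 36² ≡ 25, rhs ≡ 25 → on.
(0, 8): 8² ≡ 23, rhs ≡ 31 → off.
(28, 36): 36² ≡ 25, rhs ≡ 25 → on.
(1, 17): 17² ≡ 2, rhs ≡ 18 → off.

2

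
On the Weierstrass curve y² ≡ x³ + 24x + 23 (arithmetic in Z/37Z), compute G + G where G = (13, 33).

tangent at (13, 33): λ = (3·13² + 24)/(2·33) ≡ 13/29. 29⁻¹ ≡ 23 (mod 37) since 29·23 = 667 ≡ 1, so λ ≡ 13·23 ≡ 3.
  x = λ² - 13 - 13 = 9 - 26 ≡ 20; y = λ·(13 - 20) - 33 ≡ 20. → (20, 20)

(20, 20)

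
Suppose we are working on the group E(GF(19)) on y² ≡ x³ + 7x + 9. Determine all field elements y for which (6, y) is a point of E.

x³ + 7x + 9 = 267 ≡ 1 (mod 19).
Square roots of 1 mod 19: 1 and 18 (since 1² = 1 ≡ 1).

1, 18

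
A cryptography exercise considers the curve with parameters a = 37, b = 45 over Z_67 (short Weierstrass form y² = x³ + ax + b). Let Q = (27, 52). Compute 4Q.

Double-and-add on 4 = (100)₂. Start with Q = (27, 52) for the leading 1-bit.
double: tangent at (27, 52): λ = (3·27² + 37)/(2·52) ≡ 13/37. 37⁻¹ ≡ 29 (mod 67), so λ ≡ 13·29 ≡ 42.
  x = λ² - 27 - 27 = 1764 - 54 ≡ 35; y = λ·(27 - 35) - 52 ≡ 14. → (35, 14)
double: tangent at (35, 14): λ = (3·35² + 37)/(2·14) ≡ 27/28. 28⁻¹ ≡ 12 (mod 67), so λ ≡ 27·12 ≡ 56.
  x = λ² - 35 - 35 = 3136 - 70 ≡ 51; y = λ·(35 - 51) - 14 ≡ 28. → (51, 28)

(51, 28)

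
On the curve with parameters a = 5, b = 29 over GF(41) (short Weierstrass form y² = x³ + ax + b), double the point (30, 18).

tangent at (30, 18): λ = (3·30² + 5)/(2·18) ≡ 40/36. 36⁻¹ ≡ 8 (mod 41), so λ ≡ 40·8 ≡ 33.
  x = λ² - 30 - 30 = 1089 - 60 ≡ 4; y = λ·(30 - 4) - 18 ≡ 20. → (4, 20)

(4, 20)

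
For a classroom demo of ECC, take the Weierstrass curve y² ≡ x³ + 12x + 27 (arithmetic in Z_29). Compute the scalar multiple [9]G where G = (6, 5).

(26, 15)

Double-and-add on 9 = (1001)₂. Start with G = (6, 5) for the leading 1-bit.
double: tangent at (6, 5): λ = (3·6² + 12)/(2·5) ≡ 4/10. 10⁻¹ ≡ 3 (mod 29), so λ ≡ 4·3 ≡ 12.
  x = λ² - 6 - 6 = 144 - 12 ≡ 16; y = λ·(6 - 16) - 5 ≡ 20. → (16, 20)
double: tangent at (16, 20): λ = (3·16² + 12)/(2·20) ≡ 26/11. 11⁻¹ ≡ 8 (mod 29), so λ ≡ 26·8 ≡ 5.
  x = λ² - 16 - 16 = 25 - 32 ≡ 22; y = λ·(16 - 22) - 20 ≡ 8. → (22, 8)
double: tangent at (22, 8): λ = (3·22² + 12)/(2·8) ≡ 14/16. 16⁻¹ ≡ 20 (mod 29) since 16·20 = 320 ≡ 1, so λ ≡ 14·20 ≡ 19.
  x = λ² - 22 - 22 = 361 - 44 ≡ 27; y = λ·(22 - 27) - 8 ≡ 13. → (27, 13)
add G: (27, 13) + (6, 5). λ = (5 - 13)/(6 - 27) ≡ 21/8 mod 29. 8⁻¹ ≡ 11 (mod 29), so λ ≡ 28.
  x = λ² - 27 - 6 = 784 - 33 ≡ 26; y = λ·(27 - 26) - 13 ≡ 15. → (26, 15)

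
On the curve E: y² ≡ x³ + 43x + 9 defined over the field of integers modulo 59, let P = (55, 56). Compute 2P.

(43, 57)

tangent at (55, 56): λ = (3·55² + 43)/(2·56) ≡ 32/53. 53⁻¹ ≡ 49 (mod 59), so λ ≡ 32·49 ≡ 34.
  x = λ² - 55 - 55 = 1156 - 110 ≡ 43; y = λ·(55 - 43) - 56 ≡ 57. → (43, 57)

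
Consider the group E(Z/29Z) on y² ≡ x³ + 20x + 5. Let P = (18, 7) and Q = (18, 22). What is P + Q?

The two points share x = 18 and their y-coordinates satisfy 7 + 22 ≡ 0 (mod 29), so they are inverses. Their sum is 𝒪.

O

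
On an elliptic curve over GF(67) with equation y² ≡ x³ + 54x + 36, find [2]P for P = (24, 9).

(38, 12)

tangent at (24, 9): λ = (3·24² + 54)/(2·9) ≡ 40/18. 18⁻¹ ≡ 41 (mod 67), so λ ≡ 40·41 ≡ 32.
  x = λ² - 24 - 24 = 1024 - 48 ≡ 38; y = λ·(24 - 38) - 9 ≡ 12. → (38, 12)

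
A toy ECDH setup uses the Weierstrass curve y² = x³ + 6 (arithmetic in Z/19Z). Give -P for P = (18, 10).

-(18, 10) = (18, -10 mod 19) = (18, 9).

(18, 9)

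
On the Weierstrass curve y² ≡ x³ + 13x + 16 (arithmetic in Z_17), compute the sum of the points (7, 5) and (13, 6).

(7, 5) + (13, 6). λ = (6 - 5)/(13 - 7) ≡ 1/6 mod 17. 6⁻¹ ≡ 3 (mod 17), so λ ≡ 3.
  x = λ² - 7 - 13 = 9 - 20 ≡ 6; y = λ·(7 - 6) - 5 ≡ 15. → (6, 15)

(6, 15)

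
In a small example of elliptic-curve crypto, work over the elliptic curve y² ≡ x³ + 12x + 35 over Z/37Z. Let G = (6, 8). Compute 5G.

(23, 34)

Double-and-add on 5 = (101)₂. Start with G = (6, 8) for the leading 1-bit.
double: tangent at (6, 8): λ = (3·6² + 12)/(2·8) ≡ 9/16. 16⁻¹ ≡ 7 (mod 37) since 16·7 = 112 ≡ 1, so λ ≡ 9·7 ≡ 26.
  x = λ² - 6 - 6 = 676 - 12 ≡ 35; y = λ·(6 - 35) - 8 ≡ 15. → (35, 15)
double: tangent at (35, 15): λ = (3·35² + 12)/(2·15) ≡ 24/30. 30⁻¹ ≡ 21 (mod 37) since 30·21 = 630 ≡ 1, so λ ≡ 24·21 ≡ 23.
  x = λ² - 35 - 35 = 529 - 70 ≡ 15; y = λ·(35 - 15) - 15 ≡ 1. → (15, 1)
add G: (15, 1) + (6, 8). λ = (8 - 1)/(6 - 15) ≡ 7/28 mod 37. 28⁻¹ ≡ 4 (mod 37) since 28·4 = 112 ≡ 1, so λ ≡ 28.
  x = λ² - 15 - 6 = 784 - 21 ≡ 23; y = λ·(15 - 23) - 1 ≡ 34. → (23, 34)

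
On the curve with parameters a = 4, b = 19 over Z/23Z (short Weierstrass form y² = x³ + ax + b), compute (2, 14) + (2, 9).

The two points share x = 2 and their y-coordinates satisfy 14 + 9 ≡ 0 (mod 23), so they are inverses. Their sum is O.

O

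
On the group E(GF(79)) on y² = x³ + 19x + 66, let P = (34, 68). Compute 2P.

(31, 49)

tangent at (34, 68): λ = (3·34² + 19)/(2·68) ≡ 11/57. 57⁻¹ ≡ 61 (mod 79) since 57·61 = 3477 ≡ 1, so λ ≡ 11·61 ≡ 39.
  x = λ² - 34 - 34 = 1521 - 68 ≡ 31; y = λ·(34 - 31) - 68 ≡ 49. → (31, 49)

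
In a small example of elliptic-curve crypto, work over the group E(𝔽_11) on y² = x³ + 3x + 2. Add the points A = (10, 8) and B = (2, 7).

(4, 1)

(10, 8) + (2, 7). λ = (7 - 8)/(2 - 10) ≡ 10/3 mod 11. 3⁻¹ ≡ 4 (mod 11), so λ ≡ 7.
  x = λ² - 10 - 2 = 49 - 12 ≡ 4; y = λ·(10 - 4) - 8 ≡ 1. → (4, 1)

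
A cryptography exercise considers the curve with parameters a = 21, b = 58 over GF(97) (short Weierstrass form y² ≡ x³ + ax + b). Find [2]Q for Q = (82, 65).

tangent at (82, 65): λ = (3·82² + 21)/(2·65) ≡ 17/33. 33⁻¹ ≡ 50 (mod 97) since 33·50 = 1650 ≡ 1, so λ ≡ 17·50 ≡ 74.
  x = λ² - 82 - 82 = 5476 - 164 ≡ 74; y = λ·(82 - 74) - 65 ≡ 42. → (74, 42)

(74, 42)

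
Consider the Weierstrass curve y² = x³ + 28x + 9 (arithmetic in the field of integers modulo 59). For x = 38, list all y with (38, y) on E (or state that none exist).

x³ + 28x + 9 = 55945 ≡ 13 (mod 59).
13 is a non-residue mod 59; no y exists.

none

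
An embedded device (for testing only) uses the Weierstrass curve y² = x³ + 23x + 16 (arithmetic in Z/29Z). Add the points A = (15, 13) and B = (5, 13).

(9, 16)

(15, 13) + (5, 13). λ = (13 - 13)/(5 - 15) ≡ 0/19 mod 29. 19⁻¹ ≡ 26 (mod 29) since 19·26 = 494 ≡ 1, so λ ≡ 0.
  x = λ² - 15 - 5 = 0 - 20 ≡ 9; y = λ·(15 - 9) - 13 ≡ 16. → (9, 16)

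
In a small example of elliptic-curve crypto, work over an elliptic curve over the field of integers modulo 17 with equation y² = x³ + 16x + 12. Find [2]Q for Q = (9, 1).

(3, 11)

tangent at (9, 1): λ = (3·9² + 16)/(2·1) ≡ 4/2. 2⁻¹ ≡ 9 (mod 17) since 2·9 = 18 ≡ 1, so λ ≡ 4·9 ≡ 2.
  x = λ² - 9 - 9 = 4 - 18 ≡ 3; y = λ·(9 - 3) - 1 ≡ 11. → (3, 11)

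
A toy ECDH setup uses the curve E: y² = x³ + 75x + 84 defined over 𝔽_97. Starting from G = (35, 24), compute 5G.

Double-and-add on 5 = (101)₂. Start with G = (35, 24) for the leading 1-bit.
double: tangent at (35, 24): λ = (3·35² + 75)/(2·24) ≡ 64/48. 48⁻¹ ≡ 95 (mod 97), so λ ≡ 64·95 ≡ 66.
  x = λ² - 35 - 35 = 4356 - 70 ≡ 18; y = λ·(35 - 18) - 24 ≡ 31. → (18, 31)
double: tangent at (18, 31): λ = (3·18² + 75)/(2·31) ≡ 77/62. 62⁻¹ ≡ 36 (mod 97), so λ ≡ 77·36 ≡ 56.
  x = λ² - 18 - 18 = 3136 - 36 ≡ 93; y = λ·(18 - 93) - 31 ≡ 37. → (93, 37)
add G: (93, 37) + (35, 24). λ = (24 - 37)/(35 - 93) ≡ 84/39 mod 97. 39⁻¹ ≡ 5 (mod 97), so λ ≡ 32.
  x = λ² - 93 - 35 = 1024 - 128 ≡ 23; y = λ·(93 - 23) - 37 ≡ 69. → (23, 69)

(23, 69)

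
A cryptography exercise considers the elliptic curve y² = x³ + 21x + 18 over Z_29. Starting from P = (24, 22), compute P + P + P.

Repeated addition: build up to 3P.
2P: tangent at (24, 22): λ = (3·24² + 21)/(2·22) ≡ 9/15. 15⁻¹ ≡ 2 (mod 29) since 15·2 = 30 ≡ 1, so λ ≡ 9·2 ≡ 18.
  x = λ² - 24 - 24 = 324 - 48 ≡ 15; y = λ·(24 - 15) - 22 ≡ 24. → (15, 24)
3P: (15, 24) + (24, 22). λ = (22 - 24)/(24 - 15) ≡ 27/9 mod 29. 9⁻¹ ≡ 13 (mod 29) since 9·13 = 117 ≡ 1, so λ ≡ 3.
  x = λ² - 15 - 24 = 9 - 39 ≡ 28; y = λ·(15 - 28) - 24 ≡ 24. → (28, 24)

(28, 24)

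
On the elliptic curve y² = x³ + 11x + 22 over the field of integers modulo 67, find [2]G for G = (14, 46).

(58, 20)

tangent at (14, 46): λ = (3·14² + 11)/(2·46) ≡ 63/25. 25⁻¹ ≡ 59 (mod 67), so λ ≡ 63·59 ≡ 32.
  x = λ² - 14 - 14 = 1024 - 28 ≡ 58; y = λ·(14 - 58) - 46 ≡ 20. → (58, 20)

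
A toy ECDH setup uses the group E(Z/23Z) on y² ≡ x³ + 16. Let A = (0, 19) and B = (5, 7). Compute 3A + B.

(5, 7)

First 3A:
Repeated addition: build up to 3A.
2A: tangent at (0, 19): λ = (3·0² + 0)/(2·19) ≡ 0/15. 15⁻¹ ≡ 20 (mod 23) since 15·20 = 300 ≡ 1, so λ ≡ 0·20 ≡ 0.
  x = λ² - 0 - 0 = 0 - 0 ≡ 0; y = λ·(0 - 0) - 19 ≡ 4. → (0, 4)
3A: (0, 4) + (0, 19): same x and y₁ ≡ -y₂, so the sum is O.
3A = O.
Finally 3A + B:
O + (5, 7) = (5, 7) (identity).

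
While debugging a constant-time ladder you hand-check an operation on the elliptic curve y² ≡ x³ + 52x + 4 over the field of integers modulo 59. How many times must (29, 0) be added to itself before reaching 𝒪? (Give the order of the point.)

2

2P: (29, 0) + (29, 0): same x and y₁ ≡ -y₂, so the sum is 𝒪.
2P = 𝒪, so the order is 2.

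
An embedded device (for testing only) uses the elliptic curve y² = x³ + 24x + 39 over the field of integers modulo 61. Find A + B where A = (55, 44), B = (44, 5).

(27, 22)

(55, 44) + (44, 5). λ = (5 - 44)/(44 - 55) ≡ 22/50 mod 61. 50⁻¹ ≡ 11 (mod 61) since 50·11 = 550 ≡ 1, so λ ≡ 59.
  x = λ² - 55 - 44 = 3481 - 99 ≡ 27; y = λ·(55 - 27) - 44 ≡ 22. → (27, 22)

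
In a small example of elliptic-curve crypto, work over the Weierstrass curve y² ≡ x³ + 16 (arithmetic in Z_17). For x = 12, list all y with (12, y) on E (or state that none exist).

none

x³ + 0x + 16 = 1744 ≡ 10 (mod 17).
10 is a non-residue mod 17; no y exists.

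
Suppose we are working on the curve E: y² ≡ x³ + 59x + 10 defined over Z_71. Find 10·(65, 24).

(10, 40)

Write G = (65, 24).
Double-and-add on 10 = (1010)₂. Start with G = (65, 24) for the leading 1-bit.
double: tangent at (65, 24): λ = (3·65² + 59)/(2·24) ≡ 25/48. 48⁻¹ ≡ 37 (mod 71), so λ ≡ 25·37 ≡ 2.
  x = λ² - 65 - 65 = 4 - 130 ≡ 16; y = λ·(65 - 16) - 24 ≡ 3. → (16, 3)
double: tangent at (16, 3): λ = (3·16² + 59)/(2·3) ≡ 46/6. 6⁻¹ ≡ 12 (mod 71) since 6·12 = 72 ≡ 1, so λ ≡ 46·12 ≡ 55.
  x = λ² - 16 - 16 = 3025 - 32 ≡ 11; y = λ·(16 - 11) - 3 ≡ 59. → (11, 59)
add G: (11, 59) + (65, 24). λ = (24 - 59)/(65 - 11) ≡ 36/54 mod 71. 54⁻¹ ≡ 25 (mod 71) since 54·25 = 1350 ≡ 1, so λ ≡ 48.
  x = λ² - 11 - 65 = 2304 - 76 ≡ 27; y = λ·(11 - 27) - 59 ≡ 25. → (27, 25)
double: tangent at (27, 25): λ = (3·27² + 59)/(2·25) ≡ 45/50. 50⁻¹ ≡ 27 (mod 71), so λ ≡ 45·27 ≡ 8.
  x = λ² - 27 - 27 = 64 - 54 ≡ 10; y = λ·(27 - 10) - 25 ≡ 40. → (10, 40)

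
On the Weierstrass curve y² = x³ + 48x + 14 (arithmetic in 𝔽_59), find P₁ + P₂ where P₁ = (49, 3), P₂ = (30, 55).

(49, 3) + (30, 55). λ = (55 - 3)/(30 - 49) ≡ 52/40 mod 59. 40⁻¹ ≡ 31 (mod 59), so λ ≡ 19.
  x = λ² - 49 - 30 = 361 - 79 ≡ 46; y = λ·(49 - 46) - 3 ≡ 54. → (46, 54)

(46, 54)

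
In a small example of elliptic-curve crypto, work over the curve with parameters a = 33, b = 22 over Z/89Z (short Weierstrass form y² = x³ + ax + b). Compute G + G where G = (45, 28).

tangent at (45, 28): λ = (3·45² + 33)/(2·28) ≡ 56/56. 56⁻¹ ≡ 62 (mod 89) since 56·62 = 3472 ≡ 1, so λ ≡ 56·62 ≡ 1.
  x = λ² - 45 - 45 = 1 - 90 ≡ 0; y = λ·(45 - 0) - 28 ≡ 17. → (0, 17)

(0, 17)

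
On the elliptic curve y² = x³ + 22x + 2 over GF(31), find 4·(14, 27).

(3, 23)

Write G = (14, 27).
Double-and-add on 4 = (100)₂. Start with G = (14, 27) for the leading 1-bit.
double: tangent at (14, 27): λ = (3·14² + 22)/(2·27) ≡ 21/23. 23⁻¹ ≡ 27 (mod 31) since 23·27 = 621 ≡ 1, so λ ≡ 21·27 ≡ 9.
  x = λ² - 14 - 14 = 81 - 28 ≡ 22; y = λ·(14 - 22) - 27 ≡ 25. → (22, 25)
double: tangent at (22, 25): λ = (3·22² + 22)/(2·25) ≡ 17/19. 19⁻¹ ≡ 18 (mod 31), so λ ≡ 17·18 ≡ 27.
  x = λ² - 22 - 22 = 729 - 44 ≡ 3; y = λ·(22 - 3) - 25 ≡ 23. → (3, 23)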